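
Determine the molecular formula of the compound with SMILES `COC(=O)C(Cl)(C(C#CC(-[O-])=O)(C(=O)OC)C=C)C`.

Heavy atoms from the SMILES: 12 C, 1 Cl, 6 O.
Implicit hydrogens by atom environment:
  7 × C: no H
  5 × O: no H
  3 × C: 3 H each → 9
  1 × C: 2 H
  1 × C: 1 H
  1 × Cl: no H
  1 × O (charge -1): no H
  Total hydrogens = 12.
Net charge -1.
Molecular formula: C12H12ClO6-

C12H12ClO6-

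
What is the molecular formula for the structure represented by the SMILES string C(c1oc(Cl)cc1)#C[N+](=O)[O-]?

Heavy atoms from the SMILES: 6 C, 1 Cl, 1 N, 3 O.
Implicit hydrogens by atom environment:
  2 × C (aromatic): 1 H each → 2
  2 × C (aromatic): no H
  2 × C: no H
  1 × Cl: no H
  1 × N (charge +1): no H
  1 × O (aromatic): no H
  1 × O: no H
  1 × O (charge -1): no H
  Total hydrogens = 2.
Molecular formula: C6H2ClNO3

C6H2ClNO3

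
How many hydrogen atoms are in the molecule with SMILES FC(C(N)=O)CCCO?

10

Hydrogens are implicit in SMILES; fill each atom to its normal valence:
  3 × C: 2 H each → 6
  1 × C: 1 H
  1 × C: no H
  1 × F: no H
  1 × N: 2 H
  1 × O: 1 H
  1 × O: no H
  Total hydrogens = 10.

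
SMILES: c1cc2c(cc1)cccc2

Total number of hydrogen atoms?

Hydrogens are implicit in SMILES; fill each atom to its normal valence:
  8 × C (aromatic): 1 H each → 8
  2 × C (aromatic): no H
  Total hydrogens = 8.

8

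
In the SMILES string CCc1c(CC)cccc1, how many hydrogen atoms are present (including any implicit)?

Hydrogens are implicit in SMILES; fill each atom to its normal valence:
  4 × C (aromatic): 1 H each → 4
  2 × C: 3 H each → 6
  2 × C: 2 H each → 4
  2 × C (aromatic): no H
  Total hydrogens = 14.

14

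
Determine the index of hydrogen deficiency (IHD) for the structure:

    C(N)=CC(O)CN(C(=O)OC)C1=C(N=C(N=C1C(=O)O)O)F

7

Molecular formula from the SMILES: C11H13FN4O6.
DoU = (2C + 2 + N − H − X)/2 = (2·11 + 2 + 4 − 13 − 1)/2 = 14/2 = 7.
(Structurally: 1 ring(s) + 6 π bond(s) = 7.)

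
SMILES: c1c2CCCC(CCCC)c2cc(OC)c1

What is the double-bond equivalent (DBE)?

Molecular formula from the SMILES: C15H22O.
DoU = (2C + 2 + N − H − X)/2 = (2·15 + 2 + 0 − 22 − 0)/2 = 10/2 = 5.
(Structurally: 2 ring(s) + 3 π bond(s) = 5.)

5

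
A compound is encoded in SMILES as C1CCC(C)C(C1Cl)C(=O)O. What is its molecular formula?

C8H13ClO2

Heavy atoms from the SMILES: 8 C, 1 Cl, 2 O.
Implicit hydrogens by atom environment:
  3 × C: 2 H each → 6
  3 × C: 1 H each → 3
  1 × C: 3 H
  1 × C: no H
  1 × Cl: no H
  1 × O: 1 H
  1 × O: no H
  Total hydrogens = 13.
Molecular formula: C8H13ClO2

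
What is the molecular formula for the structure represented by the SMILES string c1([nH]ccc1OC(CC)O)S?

C7H11NO2S

Heavy atoms from the SMILES: 7 C, 1 N, 2 O, 1 S.
Implicit hydrogens by atom environment:
  2 × C (aromatic): 1 H each → 2
  2 × C (aromatic): no H
  1 × C: 3 H
  1 × C: 2 H
  1 × C: 1 H
  1 × N (aromatic): 1 H
  1 × O: 1 H
  1 × O: no H
  1 × S: 1 H
  Total hydrogens = 11.
Molecular formula: C7H11NO2S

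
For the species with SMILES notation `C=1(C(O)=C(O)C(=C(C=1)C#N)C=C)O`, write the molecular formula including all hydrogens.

Heavy atoms from the SMILES: 9 C, 1 N, 3 O.
Implicit hydrogens by atom environment:
  5 × C (aromatic): no H
  3 × O: 1 H each → 3
  1 × C: 2 H
  1 × C (aromatic): 1 H
  1 × C: 1 H
  1 × C: no H
  1 × N: no H
  Total hydrogens = 7.
Molecular formula: C9H7NO3

C9H7NO3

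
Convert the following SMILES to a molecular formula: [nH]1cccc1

C4H5N

Heavy atoms from the SMILES: 4 C, 1 N.
Implicit hydrogens by atom environment:
  4 × C (aromatic): 1 H each → 4
  1 × N (aromatic): 1 H
  Total hydrogens = 5.
Molecular formula: C4H5N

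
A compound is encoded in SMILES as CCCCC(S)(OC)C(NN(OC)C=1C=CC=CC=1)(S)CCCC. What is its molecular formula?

Heavy atoms from the SMILES: 18 C, 2 N, 2 O, 2 S.
Implicit hydrogens by atom environment:
  6 × C: 2 H each → 12
  5 × C (aromatic): 1 H each → 5
  4 × C: 3 H each → 12
  2 × C: no H
  2 × O: no H
  2 × S: 1 H each → 2
  1 × C (aromatic): no H
  1 × N: 1 H
  1 × N: no H
  Total hydrogens = 32.
Molecular formula: C18H32N2O2S2

C18H32N2O2S2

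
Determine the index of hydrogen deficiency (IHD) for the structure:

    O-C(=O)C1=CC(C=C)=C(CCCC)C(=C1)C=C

Molecular formula from the SMILES: C15H18O2.
DoU = (2C + 2 + N − H − X)/2 = (2·15 + 2 + 0 − 18 − 0)/2 = 14/2 = 7.
(Structurally: 1 ring(s) + 6 π bond(s) = 7.)

7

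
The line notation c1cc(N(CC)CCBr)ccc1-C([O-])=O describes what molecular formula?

Heavy atoms from the SMILES: 1 Br, 11 C, 1 N, 2 O.
Implicit hydrogens by atom environment:
  4 × C (aromatic): 1 H each → 4
  3 × C: 2 H each → 6
  2 × C (aromatic): no H
  1 × Br: no H
  1 × C: 3 H
  1 × C: no H
  1 × N: no H
  1 × O: no H
  1 × O (charge -1): no H
  Total hydrogens = 13.
Net charge -1.
Molecular formula: C11H13BrNO2-

C11H13BrNO2-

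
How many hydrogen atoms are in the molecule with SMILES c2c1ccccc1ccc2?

8

Hydrogens are implicit in SMILES; fill each atom to its normal valence:
  8 × C (aromatic): 1 H each → 8
  2 × C (aromatic): no H
  Total hydrogens = 8.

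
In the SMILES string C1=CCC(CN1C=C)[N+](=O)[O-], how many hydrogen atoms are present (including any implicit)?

10

Hydrogens are implicit in SMILES; fill each atom to its normal valence:
  4 × C: 1 H each → 4
  3 × C: 2 H each → 6
  1 × N: no H
  1 × N (charge +1): no H
  1 × O: no H
  1 × O (charge -1): no H
  Total hydrogens = 10.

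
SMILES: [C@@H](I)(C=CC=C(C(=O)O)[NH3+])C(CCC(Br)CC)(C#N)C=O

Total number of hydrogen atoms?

Hydrogens are implicit in SMILES; fill each atom to its normal valence:
  6 × C: 1 H each → 6
  4 × C: no H
  3 × C: 2 H each → 6
  2 × O: no H
  1 × Br: no H
  1 × C: 3 H
  1 × I: no H
  1 × N (charge +1): 3 H
  1 × N: no H
  1 × O: 1 H
  Total hydrogens = 19.

19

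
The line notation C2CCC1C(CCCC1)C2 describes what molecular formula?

Heavy atoms from the SMILES: 10 C.
Implicit hydrogens by atom environment:
  8 × C: 2 H each → 16
  2 × C: 1 H each → 2
  Total hydrogens = 18.
Molecular formula: C10H18

C10H18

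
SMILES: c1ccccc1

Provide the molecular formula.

C6H6

Heavy atoms from the SMILES: 6 C.
Implicit hydrogens by atom environment:
  6 × C (aromatic): 1 H each → 6
  Total hydrogens = 6.
Molecular formula: C6H6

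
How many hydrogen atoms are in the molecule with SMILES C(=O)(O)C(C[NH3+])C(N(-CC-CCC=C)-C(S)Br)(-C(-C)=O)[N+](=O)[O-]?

23

Hydrogens are implicit in SMILES; fill each atom to its normal valence:
  6 × C: 2 H each → 12
  3 × C: 1 H each → 3
  3 × C: no H
  3 × O: no H
  1 × Br: no H
  1 × C: 3 H
  1 × N (charge +1): 3 H
  1 × N: no H
  1 × N (charge +1): no H
  1 × O: 1 H
  1 × O (charge -1): no H
  1 × S: 1 H
  Total hydrogens = 23.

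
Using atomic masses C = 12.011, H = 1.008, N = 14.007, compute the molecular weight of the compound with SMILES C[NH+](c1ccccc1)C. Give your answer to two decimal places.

Molecular formula: C8H12N+.
M = 8×12.011 + 12×1.008 + 1×14.007 = 122.19 g/mol.

122.19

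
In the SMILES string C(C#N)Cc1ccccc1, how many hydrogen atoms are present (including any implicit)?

9

Hydrogens are implicit in SMILES; fill each atom to its normal valence:
  5 × C (aromatic): 1 H each → 5
  2 × C: 2 H each → 4
  1 × C (aromatic): no H
  1 × C: no H
  1 × N: no H
  Total hydrogens = 9.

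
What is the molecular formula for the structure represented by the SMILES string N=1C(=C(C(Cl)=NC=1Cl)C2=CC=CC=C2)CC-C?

C13H12Cl2N2

Heavy atoms from the SMILES: 13 C, 2 Cl, 2 N.
Implicit hydrogens by atom environment:
  5 × C (aromatic): 1 H each → 5
  5 × C (aromatic): no H
  2 × C: 2 H each → 4
  2 × Cl: no H
  2 × N (aromatic): no H
  1 × C: 3 H
  Total hydrogens = 12.
Molecular formula: C13H12Cl2N2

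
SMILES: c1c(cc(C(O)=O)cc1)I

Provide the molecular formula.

Heavy atoms from the SMILES: 7 C, 1 I, 2 O.
Implicit hydrogens by atom environment:
  4 × C (aromatic): 1 H each → 4
  2 × C (aromatic): no H
  1 × C: no H
  1 × I: no H
  1 × O: 1 H
  1 × O: no H
  Total hydrogens = 5.
Molecular formula: C7H5IO2

C7H5IO2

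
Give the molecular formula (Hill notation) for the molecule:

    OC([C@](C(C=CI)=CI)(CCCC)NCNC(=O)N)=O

C12H19I2N3O3

Heavy atoms from the SMILES: 12 C, 2 I, 3 N, 3 O.
Implicit hydrogens by atom environment:
  4 × C: 2 H each → 8
  4 × C: no H
  3 × C: 1 H each → 3
  2 × I: no H
  2 × N: 1 H each → 2
  2 × O: no H
  1 × C: 3 H
  1 × N: 2 H
  1 × O: 1 H
  Total hydrogens = 19.
Molecular formula: C12H19I2N3O3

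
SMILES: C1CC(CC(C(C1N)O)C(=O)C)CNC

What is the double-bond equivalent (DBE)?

2

Molecular formula from the SMILES: C11H22N2O2.
DoU = (2C + 2 + N − H − X)/2 = (2·11 + 2 + 2 − 22 − 0)/2 = 4/2 = 2.
(Structurally: 1 ring(s) + 1 π bond(s) = 2.)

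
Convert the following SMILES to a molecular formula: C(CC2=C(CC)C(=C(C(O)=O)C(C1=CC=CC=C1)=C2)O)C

Heavy atoms from the SMILES: 18 C, 3 O.
Implicit hydrogens by atom environment:
  6 × C (aromatic): 1 H each → 6
  6 × C (aromatic): no H
  3 × C: 2 H each → 6
  2 × C: 3 H each → 6
  2 × O: 1 H each → 2
  1 × C: no H
  1 × O: no H
  Total hydrogens = 20.
Molecular formula: C18H20O3

C18H20O3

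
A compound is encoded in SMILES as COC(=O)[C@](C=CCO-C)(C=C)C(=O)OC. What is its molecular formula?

C11H16O5

Heavy atoms from the SMILES: 11 C, 5 O.
Implicit hydrogens by atom environment:
  5 × O: no H
  3 × C: 3 H each → 9
  3 × C: 1 H each → 3
  3 × C: no H
  2 × C: 2 H each → 4
  Total hydrogens = 16.
Molecular formula: C11H16O5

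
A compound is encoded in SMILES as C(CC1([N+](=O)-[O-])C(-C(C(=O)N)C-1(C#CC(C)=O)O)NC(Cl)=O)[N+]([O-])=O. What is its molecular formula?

C12H13ClN4O8

Heavy atoms from the SMILES: 12 C, 1 Cl, 4 N, 8 O.
Implicit hydrogens by atom environment:
  7 × C: no H
  5 × O: no H
  2 × C: 2 H each → 4
  2 × C: 1 H each → 2
  2 × N (charge +1): no H
  2 × O (charge -1): no H
  1 × C: 3 H
  1 × Cl: no H
  1 × N: 2 H
  1 × N: 1 H
  1 × O: 1 H
  Total hydrogens = 13.
Molecular formula: C12H13ClN4O8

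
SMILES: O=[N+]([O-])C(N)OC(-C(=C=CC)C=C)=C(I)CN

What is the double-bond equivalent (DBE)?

Molecular formula from the SMILES: C10H14IN3O3.
DoU = (2C + 2 + N − H − X)/2 = (2·10 + 2 + 3 − 14 − 1)/2 = 10/2 = 5.
(Structurally: 0 ring(s) + 5 π bond(s) = 5.)

5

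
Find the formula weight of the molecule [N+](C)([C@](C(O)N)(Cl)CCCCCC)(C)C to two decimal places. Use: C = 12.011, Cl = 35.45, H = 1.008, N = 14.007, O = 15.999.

237.79

Molecular formula: C11H26ClN2O+.
M = 11×12.011 + 1×35.45 + 26×1.008 + 2×14.007 + 1×15.999 = 237.79 g/mol.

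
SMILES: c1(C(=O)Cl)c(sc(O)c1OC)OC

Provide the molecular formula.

Heavy atoms from the SMILES: 7 C, 1 Cl, 4 O, 1 S.
Implicit hydrogens by atom environment:
  4 × C (aromatic): no H
  3 × O: no H
  2 × C: 3 H each → 6
  1 × C: no H
  1 × Cl: no H
  1 × O: 1 H
  1 × S (aromatic): no H
  Total hydrogens = 7.
Molecular formula: C7H7ClO4S

C7H7ClO4S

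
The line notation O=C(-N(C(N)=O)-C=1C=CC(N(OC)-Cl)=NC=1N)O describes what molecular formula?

C8H10ClN5O4

Heavy atoms from the SMILES: 8 C, 1 Cl, 5 N, 4 O.
Implicit hydrogens by atom environment:
  3 × C (aromatic): no H
  3 × O: no H
  2 × C (aromatic): 1 H each → 2
  2 × C: no H
  2 × N: 2 H each → 4
  2 × N: no H
  1 × C: 3 H
  1 × Cl: no H
  1 × N (aromatic): no H
  1 × O: 1 H
  Total hydrogens = 10.
Molecular formula: C8H10ClN5O4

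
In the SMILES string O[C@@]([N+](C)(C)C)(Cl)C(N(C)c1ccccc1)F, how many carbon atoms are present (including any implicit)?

The symbol for carbon appears 12 times in the SMILES. Lowercase c denotes aromatic carbon and counts toward C.

12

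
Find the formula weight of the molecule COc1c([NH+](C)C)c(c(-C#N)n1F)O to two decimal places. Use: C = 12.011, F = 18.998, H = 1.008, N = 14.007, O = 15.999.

Molecular formula: C8H11FN3O2+.
M = 8×12.011 + 1×18.998 + 11×1.008 + 3×14.007 + 2×15.999 = 200.19 g/mol.

200.19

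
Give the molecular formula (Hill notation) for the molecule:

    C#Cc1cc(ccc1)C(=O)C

Heavy atoms from the SMILES: 10 C, 1 O.
Implicit hydrogens by atom environment:
  4 × C (aromatic): 1 H each → 4
  2 × C (aromatic): no H
  2 × C: no H
  1 × C: 3 H
  1 × C: 1 H
  1 × O: no H
  Total hydrogens = 8.
Molecular formula: C10H8O

C10H8O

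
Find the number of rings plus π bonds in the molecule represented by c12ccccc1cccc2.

Molecular formula from the SMILES: C10H8.
DoU = (2C + 2 + N − H − X)/2 = (2·10 + 2 + 0 − 8 − 0)/2 = 14/2 = 7.
(Structurally: 2 ring(s) + 5 π bond(s) = 7.)

7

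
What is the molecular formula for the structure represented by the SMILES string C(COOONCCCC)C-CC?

Heavy atoms from the SMILES: 9 C, 1 N, 3 O.
Implicit hydrogens by atom environment:
  7 × C: 2 H each → 14
  3 × O: no H
  2 × C: 3 H each → 6
  1 × N: 1 H
  Total hydrogens = 21.
Molecular formula: C9H21NO3

C9H21NO3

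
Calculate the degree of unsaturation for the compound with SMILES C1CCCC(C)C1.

Molecular formula from the SMILES: C7H14.
DoU = (2C + 2 + N − H − X)/2 = (2·7 + 2 + 0 − 14 − 0)/2 = 2/2 = 1.
(Structurally: 1 ring(s) + 0 π bond(s) = 1.)

1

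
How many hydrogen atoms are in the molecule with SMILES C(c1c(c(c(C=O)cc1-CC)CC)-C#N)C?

17

Hydrogens are implicit in SMILES; fill each atom to its normal valence:
  5 × C (aromatic): no H
  3 × C: 3 H each → 9
  3 × C: 2 H each → 6
  1 × C (aromatic): 1 H
  1 × C: 1 H
  1 × C: no H
  1 × N: no H
  1 × O: no H
  Total hydrogens = 17.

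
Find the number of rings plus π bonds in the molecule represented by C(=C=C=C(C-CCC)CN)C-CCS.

3

Molecular formula from the SMILES: C12H21NS.
DoU = (2C + 2 + N − H − X)/2 = (2·12 + 2 + 1 − 21 − 0)/2 = 6/2 = 3.
(Structurally: 0 ring(s) + 3 π bond(s) = 3.)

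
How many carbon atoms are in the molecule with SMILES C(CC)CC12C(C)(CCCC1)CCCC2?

15

The symbol for carbon appears 15 times in the SMILES.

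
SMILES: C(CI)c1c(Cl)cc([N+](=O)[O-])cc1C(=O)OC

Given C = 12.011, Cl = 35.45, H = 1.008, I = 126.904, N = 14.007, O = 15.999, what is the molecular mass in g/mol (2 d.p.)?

Molecular formula: C10H9ClINO4.
M = 10×12.011 + 1×35.45 + 9×1.008 + 1×126.904 + 1×14.007 + 4×15.999 = 369.54 g/mol.

369.54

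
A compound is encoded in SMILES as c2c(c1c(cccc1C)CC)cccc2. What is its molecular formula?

C15H16

Heavy atoms from the SMILES: 15 C.
Implicit hydrogens by atom environment:
  8 × C (aromatic): 1 H each → 8
  4 × C (aromatic): no H
  2 × C: 3 H each → 6
  1 × C: 2 H
  Total hydrogens = 16.
Molecular formula: C15H16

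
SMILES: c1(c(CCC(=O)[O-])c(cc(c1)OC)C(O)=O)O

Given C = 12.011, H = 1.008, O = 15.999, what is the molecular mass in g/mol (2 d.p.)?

239.20

Molecular formula: C11H11O6-.
M = 11×12.011 + 11×1.008 + 6×15.999 = 239.20 g/mol.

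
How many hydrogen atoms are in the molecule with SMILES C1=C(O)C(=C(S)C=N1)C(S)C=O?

7

Hydrogens are implicit in SMILES; fill each atom to its normal valence:
  3 × C (aromatic): no H
  2 × C (aromatic): 1 H each → 2
  2 × C: 1 H each → 2
  2 × S: 1 H each → 2
  1 × N (aromatic): no H
  1 × O: 1 H
  1 × O: no H
  Total hydrogens = 7.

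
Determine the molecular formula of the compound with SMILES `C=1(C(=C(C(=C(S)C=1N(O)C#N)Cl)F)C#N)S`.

Heavy atoms from the SMILES: 8 C, 1 Cl, 1 F, 3 N, 1 O, 2 S.
Implicit hydrogens by atom environment:
  6 × C (aromatic): no H
  3 × N: no H
  2 × C: no H
  2 × S: 1 H each → 2
  1 × Cl: no H
  1 × F: no H
  1 × O: 1 H
  Total hydrogens = 3.
Molecular formula: C8H3ClFN3OS2

C8H3ClFN3OS2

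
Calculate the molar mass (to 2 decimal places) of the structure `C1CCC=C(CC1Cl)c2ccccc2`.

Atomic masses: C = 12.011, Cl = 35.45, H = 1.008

Molecular formula: C13H15Cl.
M = 13×12.011 + 1×35.45 + 15×1.008 = 206.71 g/mol.

206.71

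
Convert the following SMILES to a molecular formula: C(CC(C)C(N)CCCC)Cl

Heavy atoms from the SMILES: 9 C, 1 Cl, 1 N.
Implicit hydrogens by atom environment:
  5 × C: 2 H each → 10
  2 × C: 3 H each → 6
  2 × C: 1 H each → 2
  1 × Cl: no H
  1 × N: 2 H
  Total hydrogens = 20.
Molecular formula: C9H20ClN

C9H20ClN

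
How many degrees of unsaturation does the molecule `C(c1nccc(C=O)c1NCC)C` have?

Molecular formula from the SMILES: C10H14N2O.
DoU = (2C + 2 + N − H − X)/2 = (2·10 + 2 + 2 − 14 − 0)/2 = 10/2 = 5.
(Structurally: 1 ring(s) + 4 π bond(s) = 5.)

5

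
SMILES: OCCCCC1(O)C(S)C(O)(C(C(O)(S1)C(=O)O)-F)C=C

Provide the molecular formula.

Heavy atoms from the SMILES: 12 C, 1 F, 6 O, 2 S.
Implicit hydrogens by atom environment:
  5 × C: 2 H each → 10
  5 × O: 1 H each → 5
  4 × C: no H
  3 × C: 1 H each → 3
  1 × F: no H
  1 × O: no H
  1 × S: 1 H
  1 × S: no H
  Total hydrogens = 19.
Molecular formula: C12H19FO6S2

C12H19FO6S2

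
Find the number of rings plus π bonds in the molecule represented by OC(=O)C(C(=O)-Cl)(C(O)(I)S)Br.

2

Molecular formula from the SMILES: C4H3BrClIO4S.
DoU = (2C + 2 + N − H − X)/2 = (2·4 + 2 + 0 − 3 − 3)/2 = 4/2 = 2.
(Structurally: 0 ring(s) + 2 π bond(s) = 2.)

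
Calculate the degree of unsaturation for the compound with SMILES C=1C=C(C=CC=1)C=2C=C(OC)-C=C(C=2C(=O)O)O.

Molecular formula from the SMILES: C14H12O4.
DoU = (2C + 2 + N − H − X)/2 = (2·14 + 2 + 0 − 12 − 0)/2 = 18/2 = 9.
(Structurally: 2 ring(s) + 7 π bond(s) = 9.)

9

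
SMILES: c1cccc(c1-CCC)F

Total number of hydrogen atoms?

Hydrogens are implicit in SMILES; fill each atom to its normal valence:
  4 × C (aromatic): 1 H each → 4
  2 × C: 2 H each → 4
  2 × C (aromatic): no H
  1 × C: 3 H
  1 × F: no H
  Total hydrogens = 11.

11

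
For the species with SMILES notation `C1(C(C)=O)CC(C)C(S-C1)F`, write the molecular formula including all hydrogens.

Heavy atoms from the SMILES: 8 C, 1 F, 1 O, 1 S.
Implicit hydrogens by atom environment:
  3 × C: 1 H each → 3
  2 × C: 3 H each → 6
  2 × C: 2 H each → 4
  1 × C: no H
  1 × F: no H
  1 × O: no H
  1 × S: no H
  Total hydrogens = 13.
Molecular formula: C8H13FOS

C8H13FOS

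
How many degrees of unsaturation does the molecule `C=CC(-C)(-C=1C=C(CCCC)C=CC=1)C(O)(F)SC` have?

Molecular formula from the SMILES: C16H23FOS.
DoU = (2C + 2 + N − H − X)/2 = (2·16 + 2 + 0 − 23 − 1)/2 = 10/2 = 5.
(Structurally: 1 ring(s) + 4 π bond(s) = 5.)

5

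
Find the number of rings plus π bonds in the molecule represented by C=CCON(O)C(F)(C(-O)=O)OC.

2

Molecular formula from the SMILES: C6H10FNO5.
DoU = (2C + 2 + N − H − X)/2 = (2·6 + 2 + 1 − 10 − 1)/2 = 4/2 = 2.
(Structurally: 0 ring(s) + 2 π bond(s) = 2.)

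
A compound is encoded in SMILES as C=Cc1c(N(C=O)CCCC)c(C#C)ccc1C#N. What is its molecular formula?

Heavy atoms from the SMILES: 16 C, 2 N, 1 O.
Implicit hydrogens by atom environment:
  4 × C: 2 H each → 8
  4 × C (aromatic): no H
  3 × C: 1 H each → 3
  2 × C (aromatic): 1 H each → 2
  2 × C: no H
  2 × N: no H
  1 × C: 3 H
  1 × O: no H
  Total hydrogens = 16.
Molecular formula: C16H16N2O

C16H16N2O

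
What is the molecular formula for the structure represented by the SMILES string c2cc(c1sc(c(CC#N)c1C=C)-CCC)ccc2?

Heavy atoms from the SMILES: 17 C, 1 N, 1 S.
Implicit hydrogens by atom environment:
  5 × C (aromatic): 1 H each → 5
  5 × C (aromatic): no H
  4 × C: 2 H each → 8
  1 × C: 3 H
  1 × C: 1 H
  1 × C: no H
  1 × N: no H
  1 × S (aromatic): no H
  Total hydrogens = 17.
Molecular formula: C17H17NS

C17H17NS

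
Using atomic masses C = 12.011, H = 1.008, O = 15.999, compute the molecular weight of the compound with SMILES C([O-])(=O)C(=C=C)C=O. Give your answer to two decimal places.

Molecular formula: C5H3O3-.
M = 5×12.011 + 3×1.008 + 3×15.999 = 111.08 g/mol.

111.08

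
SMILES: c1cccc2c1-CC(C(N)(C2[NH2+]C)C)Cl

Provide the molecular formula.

Heavy atoms from the SMILES: 12 C, 1 Cl, 2 N.
Implicit hydrogens by atom environment:
  4 × C (aromatic): 1 H each → 4
  2 × C: 3 H each → 6
  2 × C: 1 H each → 2
  2 × C (aromatic): no H
  1 × C: 2 H
  1 × C: no H
  1 × Cl: no H
  1 × N (charge +1): 2 H
  1 × N: 2 H
  Total hydrogens = 18.
Net charge +1.
Molecular formula: C12H18ClN2+

C12H18ClN2+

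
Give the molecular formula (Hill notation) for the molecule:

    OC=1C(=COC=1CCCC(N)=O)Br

C8H10BrNO3

Heavy atoms from the SMILES: 1 Br, 8 C, 1 N, 3 O.
Implicit hydrogens by atom environment:
  3 × C: 2 H each → 6
  3 × C (aromatic): no H
  1 × Br: no H
  1 × C (aromatic): 1 H
  1 × C: no H
  1 × N: 2 H
  1 × O: 1 H
  1 × O (aromatic): no H
  1 × O: no H
  Total hydrogens = 10.
Molecular formula: C8H10BrNO3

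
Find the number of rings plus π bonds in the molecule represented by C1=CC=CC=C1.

Molecular formula from the SMILES: C6H6.
DoU = (2C + 2 + N − H − X)/2 = (2·6 + 2 + 0 − 6 − 0)/2 = 8/2 = 4.
(Structurally: 1 ring(s) + 3 π bond(s) = 4.)

4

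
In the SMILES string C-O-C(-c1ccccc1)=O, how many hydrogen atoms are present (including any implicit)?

Hydrogens are implicit in SMILES; fill each atom to its normal valence:
  5 × C (aromatic): 1 H each → 5
  2 × O: no H
  1 × C: 3 H
  1 × C (aromatic): no H
  1 × C: no H
  Total hydrogens = 8.

8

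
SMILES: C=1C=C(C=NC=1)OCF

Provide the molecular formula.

C6H6FNO

Heavy atoms from the SMILES: 6 C, 1 F, 1 N, 1 O.
Implicit hydrogens by atom environment:
  4 × C (aromatic): 1 H each → 4
  1 × C: 2 H
  1 × C (aromatic): no H
  1 × F: no H
  1 × N (aromatic): no H
  1 × O: no H
  Total hydrogens = 6.
Molecular formula: C6H6FNO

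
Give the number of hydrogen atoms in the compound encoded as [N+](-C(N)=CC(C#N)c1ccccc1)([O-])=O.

Hydrogens are implicit in SMILES; fill each atom to its normal valence:
  5 × C (aromatic): 1 H each → 5
  2 × C: 1 H each → 2
  2 × C: no H
  1 × C (aromatic): no H
  1 × N: 2 H
  1 × N (charge +1): no H
  1 × N: no H
  1 × O: no H
  1 × O (charge -1): no H
  Total hydrogens = 9.

9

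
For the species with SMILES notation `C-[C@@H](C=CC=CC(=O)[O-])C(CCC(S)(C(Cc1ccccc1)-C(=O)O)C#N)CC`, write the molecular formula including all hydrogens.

Heavy atoms from the SMILES: 23 C, 1 N, 4 O, 1 S.
Implicit hydrogens by atom environment:
  7 × C: 1 H each → 7
  5 × C (aromatic): 1 H each → 5
  4 × C: 2 H each → 8
  4 × C: no H
  2 × C: 3 H each → 6
  2 × O: no H
  1 × C (aromatic): no H
  1 × N: no H
  1 × O: 1 H
  1 × O (charge -1): no H
  1 × S: 1 H
  Total hydrogens = 28.
Net charge -1.
Molecular formula: C23H28NO4S-

C23H28NO4S-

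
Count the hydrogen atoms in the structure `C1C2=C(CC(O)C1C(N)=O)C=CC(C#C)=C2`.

13

Hydrogens are implicit in SMILES; fill each atom to its normal valence:
  3 × C (aromatic): 1 H each → 3
  3 × C: 1 H each → 3
  3 × C (aromatic): no H
  2 × C: 2 H each → 4
  2 × C: no H
  1 × N: 2 H
  1 × O: 1 H
  1 × O: no H
  Total hydrogens = 13.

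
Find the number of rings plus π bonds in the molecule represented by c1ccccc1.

Molecular formula from the SMILES: C6H6.
DoU = (2C + 2 + N − H − X)/2 = (2·6 + 2 + 0 − 6 − 0)/2 = 8/2 = 4.
(Structurally: 1 ring(s) + 3 π bond(s) = 4.)

4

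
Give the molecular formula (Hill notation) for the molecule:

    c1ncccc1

Heavy atoms from the SMILES: 5 C, 1 N.
Implicit hydrogens by atom environment:
  5 × C (aromatic): 1 H each → 5
  1 × N (aromatic): no H
  Total hydrogens = 5.
Molecular formula: C5H5N

C5H5N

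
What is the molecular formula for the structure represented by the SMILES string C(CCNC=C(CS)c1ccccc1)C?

C13H19NS

Heavy atoms from the SMILES: 13 C, 1 N, 1 S.
Implicit hydrogens by atom environment:
  5 × C (aromatic): 1 H each → 5
  4 × C: 2 H each → 8
  1 × C: 3 H
  1 × C: 1 H
  1 × C: no H
  1 × C (aromatic): no H
  1 × N: 1 H
  1 × S: 1 H
  Total hydrogens = 19.
Molecular formula: C13H19NS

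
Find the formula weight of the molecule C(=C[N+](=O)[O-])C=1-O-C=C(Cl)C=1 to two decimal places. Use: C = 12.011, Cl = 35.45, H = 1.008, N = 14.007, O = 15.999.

Molecular formula: C6H4ClNO3.
M = 6×12.011 + 1×35.45 + 4×1.008 + 1×14.007 + 3×15.999 = 173.55 g/mol.

173.55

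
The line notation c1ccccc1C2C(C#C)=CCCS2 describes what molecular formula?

Heavy atoms from the SMILES: 13 C, 1 S.
Implicit hydrogens by atom environment:
  5 × C (aromatic): 1 H each → 5
  3 × C: 1 H each → 3
  2 × C: 2 H each → 4
  2 × C: no H
  1 × C (aromatic): no H
  1 × S: no H
  Total hydrogens = 12.
Molecular formula: C13H12S

C13H12S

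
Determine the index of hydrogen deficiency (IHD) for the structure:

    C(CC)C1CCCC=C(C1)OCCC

2

Molecular formula from the SMILES: C13H24O.
DoU = (2C + 2 + N − H − X)/2 = (2·13 + 2 + 0 − 24 − 0)/2 = 4/2 = 2.
(Structurally: 1 ring(s) + 1 π bond(s) = 2.)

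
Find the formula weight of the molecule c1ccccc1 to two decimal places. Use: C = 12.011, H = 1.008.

Molecular formula: C6H6.
M = 6×12.011 + 6×1.008 = 78.11 g/mol.

78.11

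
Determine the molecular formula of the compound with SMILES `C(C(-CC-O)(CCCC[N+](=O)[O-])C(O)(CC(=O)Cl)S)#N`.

Heavy atoms from the SMILES: 11 C, 1 Cl, 2 N, 5 O, 1 S.
Implicit hydrogens by atom environment:
  7 × C: 2 H each → 14
  4 × C: no H
  2 × O: 1 H each → 2
  2 × O: no H
  1 × Cl: no H
  1 × N: no H
  1 × N (charge +1): no H
  1 × O (charge -1): no H
  1 × S: 1 H
  Total hydrogens = 17.
Molecular formula: C11H17ClN2O5S

C11H17ClN2O5S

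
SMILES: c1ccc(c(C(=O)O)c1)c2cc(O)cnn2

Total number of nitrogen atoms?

2

The symbol for nitrogen appears 2 times in the SMILES.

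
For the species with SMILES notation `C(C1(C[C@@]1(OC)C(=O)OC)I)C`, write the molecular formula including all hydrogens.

Heavy atoms from the SMILES: 8 C, 1 I, 3 O.
Implicit hydrogens by atom environment:
  3 × C: 3 H each → 9
  3 × C: no H
  3 × O: no H
  2 × C: 2 H each → 4
  1 × I: no H
  Total hydrogens = 13.
Molecular formula: C8H13IO3

C8H13IO3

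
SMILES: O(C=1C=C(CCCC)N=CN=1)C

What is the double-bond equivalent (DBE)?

4

Molecular formula from the SMILES: C9H14N2O.
DoU = (2C + 2 + N − H − X)/2 = (2·9 + 2 + 2 − 14 − 0)/2 = 8/2 = 4.
(Structurally: 1 ring(s) + 3 π bond(s) = 4.)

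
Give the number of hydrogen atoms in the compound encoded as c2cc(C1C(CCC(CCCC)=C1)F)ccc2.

Hydrogens are implicit in SMILES; fill each atom to its normal valence:
  5 × C: 2 H each → 10
  5 × C (aromatic): 1 H each → 5
  3 × C: 1 H each → 3
  1 × C: 3 H
  1 × C: no H
  1 × C (aromatic): no H
  1 × F: no H
  Total hydrogens = 21.

21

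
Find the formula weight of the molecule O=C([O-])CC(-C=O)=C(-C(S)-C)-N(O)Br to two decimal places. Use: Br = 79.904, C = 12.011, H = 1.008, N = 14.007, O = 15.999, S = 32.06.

Molecular formula: C7H9BrNO4S-.
M = 1×79.904 + 7×12.011 + 9×1.008 + 1×14.007 + 4×15.999 + 1×32.06 = 283.12 g/mol.

283.12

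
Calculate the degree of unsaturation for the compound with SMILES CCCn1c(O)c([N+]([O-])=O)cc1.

4

Molecular formula from the SMILES: C7H10N2O3.
DoU = (2C + 2 + N − H − X)/2 = (2·7 + 2 + 2 − 10 − 0)/2 = 8/2 = 4.
(Structurally: 1 ring(s) + 3 π bond(s) = 4.)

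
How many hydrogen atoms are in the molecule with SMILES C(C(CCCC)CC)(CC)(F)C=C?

Hydrogens are implicit in SMILES; fill each atom to its normal valence:
  6 × C: 2 H each → 12
  3 × C: 3 H each → 9
  2 × C: 1 H each → 2
  1 × C: no H
  1 × F: no H
  Total hydrogens = 23.

23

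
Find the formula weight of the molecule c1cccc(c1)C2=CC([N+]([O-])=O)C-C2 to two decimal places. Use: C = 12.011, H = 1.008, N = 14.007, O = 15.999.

Molecular formula: C11H11NO2.
M = 11×12.011 + 11×1.008 + 1×14.007 + 2×15.999 = 189.21 g/mol.

189.21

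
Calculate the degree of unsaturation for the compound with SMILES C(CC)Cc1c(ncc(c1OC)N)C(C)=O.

5

Molecular formula from the SMILES: C12H18N2O2.
DoU = (2C + 2 + N − H − X)/2 = (2·12 + 2 + 2 − 18 − 0)/2 = 10/2 = 5.
(Structurally: 1 ring(s) + 4 π bond(s) = 5.)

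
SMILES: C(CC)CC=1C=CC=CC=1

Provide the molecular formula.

Heavy atoms from the SMILES: 10 C.
Implicit hydrogens by atom environment:
  5 × C (aromatic): 1 H each → 5
  3 × C: 2 H each → 6
  1 × C: 3 H
  1 × C (aromatic): no H
  Total hydrogens = 14.
Molecular formula: C10H14

C10H14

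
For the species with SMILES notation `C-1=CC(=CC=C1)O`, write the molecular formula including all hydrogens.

C6H6O

Heavy atoms from the SMILES: 6 C, 1 O.
Implicit hydrogens by atom environment:
  5 × C (aromatic): 1 H each → 5
  1 × C (aromatic): no H
  1 × O: 1 H
  Total hydrogens = 6.
Molecular formula: C6H6O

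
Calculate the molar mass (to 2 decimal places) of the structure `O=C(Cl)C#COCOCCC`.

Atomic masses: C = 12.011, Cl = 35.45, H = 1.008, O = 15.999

Molecular formula: C7H9ClO3.
M = 7×12.011 + 1×35.45 + 9×1.008 + 3×15.999 = 176.60 g/mol.

176.60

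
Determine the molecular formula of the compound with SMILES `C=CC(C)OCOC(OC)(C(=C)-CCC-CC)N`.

C14H27NO3

Heavy atoms from the SMILES: 14 C, 1 N, 3 O.
Implicit hydrogens by atom environment:
  7 × C: 2 H each → 14
  3 × C: 3 H each → 9
  3 × O: no H
  2 × C: 1 H each → 2
  2 × C: no H
  1 × N: 2 H
  Total hydrogens = 27.
Molecular formula: C14H27NO3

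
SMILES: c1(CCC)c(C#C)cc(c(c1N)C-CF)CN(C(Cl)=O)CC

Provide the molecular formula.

Heavy atoms from the SMILES: 17 C, 1 Cl, 1 F, 2 N, 1 O.
Implicit hydrogens by atom environment:
  6 × C: 2 H each → 12
  5 × C (aromatic): no H
  2 × C: 3 H each → 6
  2 × C: no H
  1 × C (aromatic): 1 H
  1 × C: 1 H
  1 × Cl: no H
  1 × F: no H
  1 × N: 2 H
  1 × N: no H
  1 × O: no H
  Total hydrogens = 22.
Molecular formula: C17H22ClFN2O

C17H22ClFN2O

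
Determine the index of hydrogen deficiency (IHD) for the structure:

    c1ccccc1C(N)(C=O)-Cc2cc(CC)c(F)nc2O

Molecular formula from the SMILES: C16H17FN2O2.
DoU = (2C + 2 + N − H − X)/2 = (2·16 + 2 + 2 − 17 − 1)/2 = 18/2 = 9.
(Structurally: 2 ring(s) + 7 π bond(s) = 9.)

9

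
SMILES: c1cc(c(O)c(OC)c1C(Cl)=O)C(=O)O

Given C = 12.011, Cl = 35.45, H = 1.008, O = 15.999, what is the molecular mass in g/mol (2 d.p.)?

Molecular formula: C9H7ClO5.
M = 9×12.011 + 1×35.45 + 7×1.008 + 5×15.999 = 230.60 g/mol.

230.60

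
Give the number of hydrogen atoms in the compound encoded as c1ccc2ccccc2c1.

8

Hydrogens are implicit in SMILES; fill each atom to its normal valence:
  8 × C (aromatic): 1 H each → 8
  2 × C (aromatic): no H
  Total hydrogens = 8.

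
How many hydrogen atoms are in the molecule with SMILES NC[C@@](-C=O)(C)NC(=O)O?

Hydrogens are implicit in SMILES; fill each atom to its normal valence:
  2 × C: no H
  2 × O: no H
  1 × C: 3 H
  1 × C: 2 H
  1 × C: 1 H
  1 × N: 2 H
  1 × N: 1 H
  1 × O: 1 H
  Total hydrogens = 10.

10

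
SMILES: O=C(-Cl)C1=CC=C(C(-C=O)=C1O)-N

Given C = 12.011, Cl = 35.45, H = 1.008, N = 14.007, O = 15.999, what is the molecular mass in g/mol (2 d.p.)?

199.59

Molecular formula: C8H6ClNO3.
M = 8×12.011 + 1×35.45 + 6×1.008 + 1×14.007 + 3×15.999 = 199.59 g/mol.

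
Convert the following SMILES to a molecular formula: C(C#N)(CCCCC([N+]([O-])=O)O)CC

Heavy atoms from the SMILES: 9 C, 2 N, 3 O.
Implicit hydrogens by atom environment:
  5 × C: 2 H each → 10
  2 × C: 1 H each → 2
  1 × C: 3 H
  1 × C: no H
  1 × N: no H
  1 × N (charge +1): no H
  1 × O: 1 H
  1 × O: no H
  1 × O (charge -1): no H
  Total hydrogens = 16.
Molecular formula: C9H16N2O3

C9H16N2O3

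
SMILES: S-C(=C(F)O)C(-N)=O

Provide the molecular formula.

Heavy atoms from the SMILES: 3 C, 1 F, 1 N, 2 O, 1 S.
Implicit hydrogens by atom environment:
  3 × C: no H
  1 × F: no H
  1 × N: 2 H
  1 × O: 1 H
  1 × O: no H
  1 × S: 1 H
  Total hydrogens = 4.
Molecular formula: C3H4FNO2S

C3H4FNO2S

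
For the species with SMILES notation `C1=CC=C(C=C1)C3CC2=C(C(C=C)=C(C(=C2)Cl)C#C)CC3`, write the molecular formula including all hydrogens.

C20H17Cl

Heavy atoms from the SMILES: 20 C, 1 Cl.
Implicit hydrogens by atom environment:
  6 × C (aromatic): 1 H each → 6
  6 × C (aromatic): no H
  4 × C: 2 H each → 8
  3 × C: 1 H each → 3
  1 × C: no H
  1 × Cl: no H
  Total hydrogens = 17.
Molecular formula: C20H17Cl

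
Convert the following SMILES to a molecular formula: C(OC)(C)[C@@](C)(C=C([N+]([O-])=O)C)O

C8H15NO4

Heavy atoms from the SMILES: 8 C, 1 N, 4 O.
Implicit hydrogens by atom environment:
  4 × C: 3 H each → 12
  2 × C: 1 H each → 2
  2 × C: no H
  2 × O: no H
  1 × N (charge +1): no H
  1 × O: 1 H
  1 × O (charge -1): no H
  Total hydrogens = 15.
Molecular formula: C8H15NO4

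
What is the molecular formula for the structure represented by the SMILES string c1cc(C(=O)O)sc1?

C5H4O2S

Heavy atoms from the SMILES: 5 C, 2 O, 1 S.
Implicit hydrogens by atom environment:
  3 × C (aromatic): 1 H each → 3
  1 × C (aromatic): no H
  1 × C: no H
  1 × O: 1 H
  1 × O: no H
  1 × S (aromatic): no H
  Total hydrogens = 4.
Molecular formula: C5H4O2S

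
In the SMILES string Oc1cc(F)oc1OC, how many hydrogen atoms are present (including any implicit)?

5

Hydrogens are implicit in SMILES; fill each atom to its normal valence:
  3 × C (aromatic): no H
  1 × C: 3 H
  1 × C (aromatic): 1 H
  1 × F: no H
  1 × O: 1 H
  1 × O (aromatic): no H
  1 × O: no H
  Total hydrogens = 5.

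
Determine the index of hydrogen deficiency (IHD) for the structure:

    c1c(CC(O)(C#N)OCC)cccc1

Molecular formula from the SMILES: C11H13NO2.
DoU = (2C + 2 + N − H − X)/2 = (2·11 + 2 + 1 − 13 − 0)/2 = 12/2 = 6.
(Structurally: 1 ring(s) + 5 π bond(s) = 6.)

6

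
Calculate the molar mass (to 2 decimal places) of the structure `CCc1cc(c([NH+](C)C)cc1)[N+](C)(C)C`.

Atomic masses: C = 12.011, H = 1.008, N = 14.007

208.35

Molecular formula: [C13H24N2]2+.
M = 13×12.011 + 24×1.008 + 2×14.007 = 208.35 g/mol.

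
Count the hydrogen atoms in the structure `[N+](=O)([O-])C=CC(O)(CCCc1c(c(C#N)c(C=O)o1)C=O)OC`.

14

Hydrogens are implicit in SMILES; fill each atom to its normal valence:
  4 × C: 1 H each → 4
  4 × C (aromatic): no H
  4 × O: no H
  3 × C: 2 H each → 6
  2 × C: no H
  1 × C: 3 H
  1 × N: no H
  1 × N (charge +1): no H
  1 × O: 1 H
  1 × O (aromatic): no H
  1 × O (charge -1): no H
  Total hydrogens = 14.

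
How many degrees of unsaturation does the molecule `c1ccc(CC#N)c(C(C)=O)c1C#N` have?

Molecular formula from the SMILES: C11H8N2O.
DoU = (2C + 2 + N − H − X)/2 = (2·11 + 2 + 2 − 8 − 0)/2 = 18/2 = 9.
(Structurally: 1 ring(s) + 8 π bond(s) = 9.)

9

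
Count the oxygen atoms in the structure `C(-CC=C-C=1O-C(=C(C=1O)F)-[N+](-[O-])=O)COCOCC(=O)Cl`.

7

The symbol for oxygen appears 7 times in the SMILES.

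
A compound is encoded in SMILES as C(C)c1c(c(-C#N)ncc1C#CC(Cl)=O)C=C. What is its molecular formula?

Heavy atoms from the SMILES: 13 C, 1 Cl, 2 N, 1 O.
Implicit hydrogens by atom environment:
  4 × C (aromatic): no H
  4 × C: no H
  2 × C: 2 H each → 4
  1 × C: 3 H
  1 × C (aromatic): 1 H
  1 × C: 1 H
  1 × Cl: no H
  1 × N (aromatic): no H
  1 × N: no H
  1 × O: no H
  Total hydrogens = 9.
Molecular formula: C13H9ClN2O

C13H9ClN2O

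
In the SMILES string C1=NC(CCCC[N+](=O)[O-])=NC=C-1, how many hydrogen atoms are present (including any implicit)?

11

Hydrogens are implicit in SMILES; fill each atom to its normal valence:
  4 × C: 2 H each → 8
  3 × C (aromatic): 1 H each → 3
  2 × N (aromatic): no H
  1 × C (aromatic): no H
  1 × N (charge +1): no H
  1 × O: no H
  1 × O (charge -1): no H
  Total hydrogens = 11.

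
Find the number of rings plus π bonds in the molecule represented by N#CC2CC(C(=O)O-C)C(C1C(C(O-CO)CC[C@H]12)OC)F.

5

Molecular formula from the SMILES: C15H22FNO5.
DoU = (2C + 2 + N − H − X)/2 = (2·15 + 2 + 1 − 22 − 1)/2 = 10/2 = 5.
(Structurally: 2 ring(s) + 3 π bond(s) = 5.)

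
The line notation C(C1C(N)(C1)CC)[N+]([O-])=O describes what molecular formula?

Heavy atoms from the SMILES: 6 C, 2 N, 2 O.
Implicit hydrogens by atom environment:
  3 × C: 2 H each → 6
  1 × C: 3 H
  1 × C: 1 H
  1 × C: no H
  1 × N: 2 H
  1 × N (charge +1): no H
  1 × O: no H
  1 × O (charge -1): no H
  Total hydrogens = 12.
Molecular formula: C6H12N2O2

C6H12N2O2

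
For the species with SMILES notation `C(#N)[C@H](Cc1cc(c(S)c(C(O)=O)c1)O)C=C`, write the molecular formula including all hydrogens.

C12H11NO3S

Heavy atoms from the SMILES: 12 C, 1 N, 3 O, 1 S.
Implicit hydrogens by atom environment:
  4 × C (aromatic): no H
  2 × C: 2 H each → 4
  2 × C (aromatic): 1 H each → 2
  2 × C: 1 H each → 2
  2 × C: no H
  2 × O: 1 H each → 2
  1 × N: no H
  1 × O: no H
  1 × S: 1 H
  Total hydrogens = 11.
Molecular formula: C12H11NO3S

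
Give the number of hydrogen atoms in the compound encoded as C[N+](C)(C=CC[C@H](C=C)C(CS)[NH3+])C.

Hydrogens are implicit in SMILES; fill each atom to its normal valence:
  5 × C: 1 H each → 5
  3 × C: 3 H each → 9
  3 × C: 2 H each → 6
  1 × N (charge +1): 3 H
  1 × N (charge +1): no H
  1 × S: 1 H
  Total hydrogens = 24.

24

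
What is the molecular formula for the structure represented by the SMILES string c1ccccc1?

Heavy atoms from the SMILES: 6 C.
Implicit hydrogens by atom environment:
  6 × C (aromatic): 1 H each → 6
  Total hydrogens = 6.
Molecular formula: C6H6

C6H6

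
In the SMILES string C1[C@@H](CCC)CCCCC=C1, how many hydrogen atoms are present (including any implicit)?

20

Hydrogens are implicit in SMILES; fill each atom to its normal valence:
  7 × C: 2 H each → 14
  3 × C: 1 H each → 3
  1 × C: 3 H
  Total hydrogens = 20.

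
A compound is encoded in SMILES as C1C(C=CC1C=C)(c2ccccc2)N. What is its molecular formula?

Heavy atoms from the SMILES: 13 C, 1 N.
Implicit hydrogens by atom environment:
  5 × C (aromatic): 1 H each → 5
  4 × C: 1 H each → 4
  2 × C: 2 H each → 4
  1 × C: no H
  1 × C (aromatic): no H
  1 × N: 2 H
  Total hydrogens = 15.
Molecular formula: C13H15N

C13H15N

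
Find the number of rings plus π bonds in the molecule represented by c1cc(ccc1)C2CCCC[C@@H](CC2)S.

5

Molecular formula from the SMILES: C14H20S.
DoU = (2C + 2 + N − H − X)/2 = (2·14 + 2 + 0 − 20 − 0)/2 = 10/2 = 5.
(Structurally: 2 ring(s) + 3 π bond(s) = 5.)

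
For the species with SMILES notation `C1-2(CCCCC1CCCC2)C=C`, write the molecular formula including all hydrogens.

C12H20

Heavy atoms from the SMILES: 12 C.
Implicit hydrogens by atom environment:
  9 × C: 2 H each → 18
  2 × C: 1 H each → 2
  1 × C: no H
  Total hydrogens = 20.
Molecular formula: C12H20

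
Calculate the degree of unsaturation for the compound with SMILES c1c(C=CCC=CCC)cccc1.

6

Molecular formula from the SMILES: C13H16.
DoU = (2C + 2 + N − H − X)/2 = (2·13 + 2 + 0 − 16 − 0)/2 = 12/2 = 6.
(Structurally: 1 ring(s) + 5 π bond(s) = 6.)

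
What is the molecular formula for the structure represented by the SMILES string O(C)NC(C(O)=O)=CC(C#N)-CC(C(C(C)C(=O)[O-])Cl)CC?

C14H20ClN2O5-

Heavy atoms from the SMILES: 14 C, 1 Cl, 2 N, 5 O.
Implicit hydrogens by atom environment:
  5 × C: 1 H each → 5
  4 × C: no H
  3 × C: 3 H each → 9
  3 × O: no H
  2 × C: 2 H each → 4
  1 × Cl: no H
  1 × N: 1 H
  1 × N: no H
  1 × O: 1 H
  1 × O (charge -1): no H
  Total hydrogens = 20.
Net charge -1.
Molecular formula: C14H20ClN2O5-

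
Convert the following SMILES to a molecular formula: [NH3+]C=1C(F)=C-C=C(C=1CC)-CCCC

C12H19FN+

Heavy atoms from the SMILES: 12 C, 1 F, 1 N.
Implicit hydrogens by atom environment:
  4 × C: 2 H each → 8
  4 × C (aromatic): no H
  2 × C: 3 H each → 6
  2 × C (aromatic): 1 H each → 2
  1 × F: no H
  1 × N (charge +1): 3 H
  Total hydrogens = 19.
Net charge +1.
Molecular formula: C12H19FN+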